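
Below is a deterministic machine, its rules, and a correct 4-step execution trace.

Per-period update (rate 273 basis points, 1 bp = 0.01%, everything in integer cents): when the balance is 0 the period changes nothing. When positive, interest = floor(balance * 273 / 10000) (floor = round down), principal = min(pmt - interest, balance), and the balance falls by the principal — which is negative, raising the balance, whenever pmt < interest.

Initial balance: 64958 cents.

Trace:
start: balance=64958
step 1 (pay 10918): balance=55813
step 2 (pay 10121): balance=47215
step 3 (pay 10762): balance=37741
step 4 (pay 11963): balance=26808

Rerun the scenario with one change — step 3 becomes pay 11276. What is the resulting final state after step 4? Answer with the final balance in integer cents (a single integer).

(re-executing from step 3 with the substitution; state before step 3: balance=47215)
step 3 (pay 11276): balance=37227
step 4 (pay 11963): balance=26280

26280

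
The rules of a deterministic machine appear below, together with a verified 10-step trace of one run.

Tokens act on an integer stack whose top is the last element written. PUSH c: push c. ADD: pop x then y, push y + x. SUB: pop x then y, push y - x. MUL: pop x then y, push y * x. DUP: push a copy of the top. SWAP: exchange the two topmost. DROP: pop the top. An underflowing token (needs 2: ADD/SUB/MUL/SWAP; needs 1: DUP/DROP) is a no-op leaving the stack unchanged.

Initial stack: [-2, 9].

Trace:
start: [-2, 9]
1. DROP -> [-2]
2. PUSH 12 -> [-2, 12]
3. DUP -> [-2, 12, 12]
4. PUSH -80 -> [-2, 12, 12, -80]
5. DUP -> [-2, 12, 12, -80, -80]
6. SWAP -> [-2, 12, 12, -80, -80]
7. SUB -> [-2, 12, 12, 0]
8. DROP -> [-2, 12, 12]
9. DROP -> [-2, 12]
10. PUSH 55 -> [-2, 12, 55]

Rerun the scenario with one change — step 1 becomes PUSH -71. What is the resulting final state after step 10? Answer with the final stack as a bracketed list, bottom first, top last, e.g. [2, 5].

[-2, 9, -71, 12, 55]

(re-executing from step 1 with the substitution; state before step 1: [-2, 9])
1. PUSH -71 -> [-2, 9, -71]
2. PUSH 12 -> [-2, 9, -71, 12]
3. DUP -> [-2, 9, -71, 12, 12]
4. PUSH -80 -> [-2, 9, -71, 12, 12, -80]
5. DUP -> [-2, 9, -71, 12, 12, -80, -80]
6. SWAP -> [-2, 9, -71, 12, 12, -80, -80]
7. SUB -> [-2, 9, -71, 12, 12, 0]
8. DROP -> [-2, 9, -71, 12, 12]
9. DROP -> [-2, 9, -71, 12]
10. PUSH 55 -> [-2, 9, -71, 12, 55]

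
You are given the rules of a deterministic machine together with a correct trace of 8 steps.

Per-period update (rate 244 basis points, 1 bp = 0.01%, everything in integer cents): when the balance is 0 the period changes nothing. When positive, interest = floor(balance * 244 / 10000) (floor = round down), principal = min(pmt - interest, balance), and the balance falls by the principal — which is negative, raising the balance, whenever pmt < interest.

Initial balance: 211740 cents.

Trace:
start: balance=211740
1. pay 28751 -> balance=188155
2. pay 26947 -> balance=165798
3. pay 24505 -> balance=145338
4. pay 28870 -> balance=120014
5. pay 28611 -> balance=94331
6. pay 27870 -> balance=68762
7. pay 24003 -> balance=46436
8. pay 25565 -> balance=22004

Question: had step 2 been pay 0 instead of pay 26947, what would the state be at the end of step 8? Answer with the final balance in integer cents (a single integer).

(re-executing from step 2 with the substitution; state before step 2: balance=188155)
2. pay 0 -> balance=192745
3. pay 24505 -> balance=172942
4. pay 28870 -> balance=148291
5. pay 28611 -> balance=123298
6. pay 27870 -> balance=98436
7. pay 24003 -> balance=76834
8. pay 25565 -> balance=53143

53143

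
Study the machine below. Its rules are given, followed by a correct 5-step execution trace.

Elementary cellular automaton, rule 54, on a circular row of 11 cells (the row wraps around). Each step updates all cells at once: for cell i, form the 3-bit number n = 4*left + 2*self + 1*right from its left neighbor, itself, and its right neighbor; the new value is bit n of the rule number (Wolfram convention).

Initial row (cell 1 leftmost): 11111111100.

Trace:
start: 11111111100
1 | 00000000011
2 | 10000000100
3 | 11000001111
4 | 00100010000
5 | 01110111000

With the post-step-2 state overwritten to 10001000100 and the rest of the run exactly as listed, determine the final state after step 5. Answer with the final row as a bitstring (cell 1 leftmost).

01110111000

state after step 2 := 10001000100
3 | 11011101111
4 | 00100010000
5 | 01110111000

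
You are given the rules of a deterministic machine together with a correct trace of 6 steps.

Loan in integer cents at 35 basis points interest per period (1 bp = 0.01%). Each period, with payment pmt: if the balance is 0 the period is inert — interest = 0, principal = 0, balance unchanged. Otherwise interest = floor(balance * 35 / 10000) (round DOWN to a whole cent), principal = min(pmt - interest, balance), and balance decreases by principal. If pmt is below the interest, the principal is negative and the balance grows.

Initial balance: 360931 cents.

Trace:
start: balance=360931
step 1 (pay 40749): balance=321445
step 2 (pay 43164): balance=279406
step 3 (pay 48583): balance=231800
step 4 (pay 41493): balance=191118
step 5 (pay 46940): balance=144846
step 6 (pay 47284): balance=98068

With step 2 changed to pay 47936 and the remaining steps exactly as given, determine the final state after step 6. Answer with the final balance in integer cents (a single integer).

(re-executing from step 2 with the substitution; state before step 2: balance=321445)
step 2 (pay 47936): balance=274634
step 3 (pay 48583): balance=227012
step 4 (pay 41493): balance=186313
step 5 (pay 46940): balance=140025
step 6 (pay 47284): balance=93231

93231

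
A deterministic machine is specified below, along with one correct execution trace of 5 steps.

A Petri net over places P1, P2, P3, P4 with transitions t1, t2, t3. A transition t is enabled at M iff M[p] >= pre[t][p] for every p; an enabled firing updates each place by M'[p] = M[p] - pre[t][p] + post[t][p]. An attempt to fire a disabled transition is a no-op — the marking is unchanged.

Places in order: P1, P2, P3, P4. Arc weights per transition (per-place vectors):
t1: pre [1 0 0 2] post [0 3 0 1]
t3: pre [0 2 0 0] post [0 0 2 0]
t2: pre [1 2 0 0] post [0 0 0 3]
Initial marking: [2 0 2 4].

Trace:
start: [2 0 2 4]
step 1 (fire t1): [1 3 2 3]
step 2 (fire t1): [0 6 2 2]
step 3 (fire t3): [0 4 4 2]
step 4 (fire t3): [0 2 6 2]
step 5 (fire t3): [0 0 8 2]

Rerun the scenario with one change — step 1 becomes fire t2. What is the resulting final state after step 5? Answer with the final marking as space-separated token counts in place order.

1 1 4 3

(re-executing from step 1 with the substitution; state before step 1: [2 0 2 4])
step 1 (fire t2): [2 0 2 4]
step 2 (fire t1): [1 3 2 3]
step 3 (fire t3): [1 1 4 3]
step 4 (fire t3): [1 1 4 3]
step 5 (fire t3): [1 1 4 3]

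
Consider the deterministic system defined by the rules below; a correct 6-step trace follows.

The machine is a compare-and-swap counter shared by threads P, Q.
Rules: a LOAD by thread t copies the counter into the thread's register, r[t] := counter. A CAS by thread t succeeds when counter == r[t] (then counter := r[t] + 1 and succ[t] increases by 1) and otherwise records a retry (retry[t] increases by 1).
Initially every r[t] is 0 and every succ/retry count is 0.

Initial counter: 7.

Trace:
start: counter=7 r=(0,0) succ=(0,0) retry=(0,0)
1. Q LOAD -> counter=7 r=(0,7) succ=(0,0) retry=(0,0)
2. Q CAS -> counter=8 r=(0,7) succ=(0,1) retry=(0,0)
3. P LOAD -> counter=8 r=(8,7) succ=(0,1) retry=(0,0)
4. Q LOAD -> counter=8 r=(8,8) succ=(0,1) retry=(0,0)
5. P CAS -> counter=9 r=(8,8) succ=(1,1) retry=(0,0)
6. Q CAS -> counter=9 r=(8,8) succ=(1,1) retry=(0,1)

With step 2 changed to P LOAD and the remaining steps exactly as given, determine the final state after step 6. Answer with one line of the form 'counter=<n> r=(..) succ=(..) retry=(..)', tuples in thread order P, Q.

(re-executing from step 2 with the substitution; state before step 2: counter=7 r=(0,7) succ=(0,0) retry=(0,0))
2. P LOAD -> counter=7 r=(7,7) succ=(0,0) retry=(0,0)
3. P LOAD -> counter=7 r=(7,7) succ=(0,0) retry=(0,0)
4. Q LOAD -> counter=7 r=(7,7) succ=(0,0) retry=(0,0)
5. P CAS -> counter=8 r=(7,7) succ=(1,0) retry=(0,0)
6. Q CAS -> counter=8 r=(7,7) succ=(1,0) retry=(0,1)

counter=8 r=(7,7) succ=(1,0) retry=(0,1)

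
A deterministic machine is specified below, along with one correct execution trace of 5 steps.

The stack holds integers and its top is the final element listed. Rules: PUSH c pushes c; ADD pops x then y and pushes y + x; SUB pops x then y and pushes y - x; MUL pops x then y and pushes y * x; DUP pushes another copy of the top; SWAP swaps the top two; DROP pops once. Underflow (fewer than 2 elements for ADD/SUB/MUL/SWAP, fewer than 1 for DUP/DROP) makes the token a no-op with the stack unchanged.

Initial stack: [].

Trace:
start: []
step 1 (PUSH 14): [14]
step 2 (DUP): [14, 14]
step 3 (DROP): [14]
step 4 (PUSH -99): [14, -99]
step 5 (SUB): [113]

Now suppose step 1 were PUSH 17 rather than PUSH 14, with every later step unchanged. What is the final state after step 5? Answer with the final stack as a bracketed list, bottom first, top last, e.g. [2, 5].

(re-executing from step 1 with the substitution; state before step 1: [])
step 1 (PUSH 17): [17]
step 2 (DUP): [17, 17]
step 3 (DROP): [17]
step 4 (PUSH -99): [17, -99]
step 5 (SUB): [116]

[116]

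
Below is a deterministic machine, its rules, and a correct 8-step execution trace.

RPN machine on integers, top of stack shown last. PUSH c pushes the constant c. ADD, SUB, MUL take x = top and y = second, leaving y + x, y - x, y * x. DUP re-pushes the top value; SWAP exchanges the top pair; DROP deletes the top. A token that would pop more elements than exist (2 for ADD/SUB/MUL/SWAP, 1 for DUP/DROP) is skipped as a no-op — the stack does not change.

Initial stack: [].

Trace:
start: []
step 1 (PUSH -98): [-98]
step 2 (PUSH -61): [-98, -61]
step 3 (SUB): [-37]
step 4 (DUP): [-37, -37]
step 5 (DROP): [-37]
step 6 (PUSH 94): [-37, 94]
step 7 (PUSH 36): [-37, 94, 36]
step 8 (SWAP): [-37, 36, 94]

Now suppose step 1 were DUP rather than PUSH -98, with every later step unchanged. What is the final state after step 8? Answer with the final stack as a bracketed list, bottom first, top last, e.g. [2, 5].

[-61, 36, 94]

(re-executing from step 1 with the substitution; state before step 1: [])
step 1 (DUP): []
step 2 (PUSH -61): [-61]
step 3 (SUB): [-61]
step 4 (DUP): [-61, -61]
step 5 (DROP): [-61]
step 6 (PUSH 94): [-61, 94]
step 7 (PUSH 36): [-61, 94, 36]
step 8 (SWAP): [-61, 36, 94]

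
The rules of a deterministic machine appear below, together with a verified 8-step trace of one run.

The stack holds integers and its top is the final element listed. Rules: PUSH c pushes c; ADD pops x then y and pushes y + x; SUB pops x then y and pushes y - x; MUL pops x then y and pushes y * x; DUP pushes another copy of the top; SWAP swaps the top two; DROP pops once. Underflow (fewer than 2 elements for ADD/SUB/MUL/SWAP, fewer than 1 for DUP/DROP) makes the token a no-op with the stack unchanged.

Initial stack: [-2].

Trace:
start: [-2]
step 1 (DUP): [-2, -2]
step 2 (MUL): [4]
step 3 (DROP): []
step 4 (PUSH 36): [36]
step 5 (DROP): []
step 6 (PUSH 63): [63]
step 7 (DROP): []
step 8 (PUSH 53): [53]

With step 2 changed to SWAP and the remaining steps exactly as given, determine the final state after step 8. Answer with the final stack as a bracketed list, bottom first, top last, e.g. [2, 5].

(re-executing from step 2 with the substitution; state before step 2: [-2, -2])
step 2 (SWAP): [-2, -2]
step 3 (DROP): [-2]
step 4 (PUSH 36): [-2, 36]
step 5 (DROP): [-2]
step 6 (PUSH 63): [-2, 63]
step 7 (DROP): [-2]
step 8 (PUSH 53): [-2, 53]

[-2, 53]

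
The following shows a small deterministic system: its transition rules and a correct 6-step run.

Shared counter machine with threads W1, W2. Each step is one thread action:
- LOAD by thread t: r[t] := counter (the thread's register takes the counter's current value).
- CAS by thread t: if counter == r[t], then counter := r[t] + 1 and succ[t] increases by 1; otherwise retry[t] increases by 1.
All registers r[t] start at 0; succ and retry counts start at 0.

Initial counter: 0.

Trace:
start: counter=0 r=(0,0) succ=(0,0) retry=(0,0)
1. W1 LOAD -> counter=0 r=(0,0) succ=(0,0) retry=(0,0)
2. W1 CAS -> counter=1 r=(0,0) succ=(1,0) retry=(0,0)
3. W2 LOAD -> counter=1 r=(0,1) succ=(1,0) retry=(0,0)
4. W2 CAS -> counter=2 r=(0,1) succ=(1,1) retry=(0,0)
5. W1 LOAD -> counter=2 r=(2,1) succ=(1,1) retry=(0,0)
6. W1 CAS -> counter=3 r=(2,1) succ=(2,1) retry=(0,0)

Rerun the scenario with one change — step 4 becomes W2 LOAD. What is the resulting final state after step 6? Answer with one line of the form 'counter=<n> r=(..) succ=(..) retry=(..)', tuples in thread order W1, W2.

(re-executing from step 4 with the substitution; state before step 4: counter=1 r=(0,1) succ=(1,0) retry=(0,0))
4. W2 LOAD -> counter=1 r=(0,1) succ=(1,0) retry=(0,0)
5. W1 LOAD -> counter=1 r=(1,1) succ=(1,0) retry=(0,0)
6. W1 CAS -> counter=2 r=(1,1) succ=(2,0) retry=(0,0)

counter=2 r=(1,1) succ=(2,0) retry=(0,0)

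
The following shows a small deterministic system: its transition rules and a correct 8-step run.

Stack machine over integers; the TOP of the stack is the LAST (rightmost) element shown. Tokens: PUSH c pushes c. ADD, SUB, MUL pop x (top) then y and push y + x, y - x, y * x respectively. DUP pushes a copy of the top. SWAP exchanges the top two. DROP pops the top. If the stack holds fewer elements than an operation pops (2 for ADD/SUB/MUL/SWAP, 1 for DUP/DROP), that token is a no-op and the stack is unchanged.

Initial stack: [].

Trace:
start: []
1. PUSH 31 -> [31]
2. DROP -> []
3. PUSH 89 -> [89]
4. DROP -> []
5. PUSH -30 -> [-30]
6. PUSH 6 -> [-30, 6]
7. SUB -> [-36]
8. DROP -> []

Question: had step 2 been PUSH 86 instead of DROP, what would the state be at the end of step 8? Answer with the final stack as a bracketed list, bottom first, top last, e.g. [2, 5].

[31, 86]

(re-executing from step 2 with the substitution; state before step 2: [31])
2. PUSH 86 -> [31, 86]
3. PUSH 89 -> [31, 86, 89]
4. DROP -> [31, 86]
5. PUSH -30 -> [31, 86, -30]
6. PUSH 6 -> [31, 86, -30, 6]
7. SUB -> [31, 86, -36]
8. DROP -> [31, 86]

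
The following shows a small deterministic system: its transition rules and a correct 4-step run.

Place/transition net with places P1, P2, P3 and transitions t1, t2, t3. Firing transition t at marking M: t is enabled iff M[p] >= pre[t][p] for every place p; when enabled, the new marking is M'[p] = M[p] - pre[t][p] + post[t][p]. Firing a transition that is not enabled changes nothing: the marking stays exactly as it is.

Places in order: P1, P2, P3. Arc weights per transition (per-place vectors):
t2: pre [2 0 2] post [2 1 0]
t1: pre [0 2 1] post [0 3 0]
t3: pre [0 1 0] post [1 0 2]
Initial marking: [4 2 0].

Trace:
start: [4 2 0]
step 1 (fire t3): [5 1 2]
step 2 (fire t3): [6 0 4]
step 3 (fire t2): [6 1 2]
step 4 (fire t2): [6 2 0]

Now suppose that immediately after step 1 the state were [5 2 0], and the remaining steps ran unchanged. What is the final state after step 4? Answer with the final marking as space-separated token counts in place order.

6 2 0

state after step 1 := [5 2 0]
step 2 (fire t3): [6 1 2]
step 3 (fire t2): [6 2 0]
step 4 (fire t2): [6 2 0]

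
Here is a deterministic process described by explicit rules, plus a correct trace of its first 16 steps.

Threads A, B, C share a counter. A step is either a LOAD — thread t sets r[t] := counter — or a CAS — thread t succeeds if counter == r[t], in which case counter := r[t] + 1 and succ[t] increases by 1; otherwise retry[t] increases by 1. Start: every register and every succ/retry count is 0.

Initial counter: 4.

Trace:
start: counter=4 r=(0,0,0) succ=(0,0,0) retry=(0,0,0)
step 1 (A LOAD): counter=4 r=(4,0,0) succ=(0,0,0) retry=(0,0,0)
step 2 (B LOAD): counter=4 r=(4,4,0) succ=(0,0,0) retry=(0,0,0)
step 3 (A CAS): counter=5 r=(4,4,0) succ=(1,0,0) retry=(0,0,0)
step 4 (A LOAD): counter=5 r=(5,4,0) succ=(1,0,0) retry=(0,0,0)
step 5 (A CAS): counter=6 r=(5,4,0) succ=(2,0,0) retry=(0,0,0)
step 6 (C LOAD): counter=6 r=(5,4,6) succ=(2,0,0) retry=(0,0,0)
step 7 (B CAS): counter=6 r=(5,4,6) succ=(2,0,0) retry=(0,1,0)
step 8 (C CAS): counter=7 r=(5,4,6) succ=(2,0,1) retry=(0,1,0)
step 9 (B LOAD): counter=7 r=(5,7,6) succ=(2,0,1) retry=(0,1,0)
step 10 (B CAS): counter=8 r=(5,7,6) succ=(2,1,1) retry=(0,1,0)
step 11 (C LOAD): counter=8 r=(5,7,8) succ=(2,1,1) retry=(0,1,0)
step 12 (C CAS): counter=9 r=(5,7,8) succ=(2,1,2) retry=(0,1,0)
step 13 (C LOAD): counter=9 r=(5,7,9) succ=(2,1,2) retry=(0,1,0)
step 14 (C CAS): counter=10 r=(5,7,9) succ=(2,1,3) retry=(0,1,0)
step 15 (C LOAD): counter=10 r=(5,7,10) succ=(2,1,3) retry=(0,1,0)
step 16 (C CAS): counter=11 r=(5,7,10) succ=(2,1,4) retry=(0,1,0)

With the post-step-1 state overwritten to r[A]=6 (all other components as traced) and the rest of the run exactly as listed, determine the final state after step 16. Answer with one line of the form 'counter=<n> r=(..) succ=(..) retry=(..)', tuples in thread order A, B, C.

counter=10 r=(4,6,9) succ=(1,1,4) retry=(1,1,0)

state after step 1 := counter=4 r=(6,0,0) succ=(0,0,0) retry=(0,0,0)
step 2 (B LOAD): counter=4 r=(6,4,0) succ=(0,0,0) retry=(0,0,0)
step 3 (A CAS): counter=4 r=(6,4,0) succ=(0,0,0) retry=(1,0,0)
step 4 (A LOAD): counter=4 r=(4,4,0) succ=(0,0,0) retry=(1,0,0)
step 5 (A CAS): counter=5 r=(4,4,0) succ=(1,0,0) retry=(1,0,0)
step 6 (C LOAD): counter=5 r=(4,4,5) succ=(1,0,0) retry=(1,0,0)
step 7 (B CAS): counter=5 r=(4,4,5) succ=(1,0,0) retry=(1,1,0)
step 8 (C CAS): counter=6 r=(4,4,5) succ=(1,0,1) retry=(1,1,0)
step 9 (B LOAD): counter=6 r=(4,6,5) succ=(1,0,1) retry=(1,1,0)
step 10 (B CAS): counter=7 r=(4,6,5) succ=(1,1,1) retry=(1,1,0)
step 11 (C LOAD): counter=7 r=(4,6,7) succ=(1,1,1) retry=(1,1,0)
step 12 (C CAS): counter=8 r=(4,6,7) succ=(1,1,2) retry=(1,1,0)
step 13 (C LOAD): counter=8 r=(4,6,8) succ=(1,1,2) retry=(1,1,0)
step 14 (C CAS): counter=9 r=(4,6,8) succ=(1,1,3) retry=(1,1,0)
step 15 (C LOAD): counter=9 r=(4,6,9) succ=(1,1,3) retry=(1,1,0)
step 16 (C CAS): counter=10 r=(4,6,9) succ=(1,1,4) retry=(1,1,0)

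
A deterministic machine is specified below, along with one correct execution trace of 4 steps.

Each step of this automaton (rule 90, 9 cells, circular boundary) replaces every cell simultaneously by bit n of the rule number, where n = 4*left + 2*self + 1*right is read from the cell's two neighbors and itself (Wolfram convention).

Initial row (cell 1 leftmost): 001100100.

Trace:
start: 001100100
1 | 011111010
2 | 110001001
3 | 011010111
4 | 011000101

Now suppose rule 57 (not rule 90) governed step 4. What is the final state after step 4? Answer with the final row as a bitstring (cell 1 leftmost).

110101100

(re-executing step 4 under rule 57; state before step 4: 011010111)
4 | 110101100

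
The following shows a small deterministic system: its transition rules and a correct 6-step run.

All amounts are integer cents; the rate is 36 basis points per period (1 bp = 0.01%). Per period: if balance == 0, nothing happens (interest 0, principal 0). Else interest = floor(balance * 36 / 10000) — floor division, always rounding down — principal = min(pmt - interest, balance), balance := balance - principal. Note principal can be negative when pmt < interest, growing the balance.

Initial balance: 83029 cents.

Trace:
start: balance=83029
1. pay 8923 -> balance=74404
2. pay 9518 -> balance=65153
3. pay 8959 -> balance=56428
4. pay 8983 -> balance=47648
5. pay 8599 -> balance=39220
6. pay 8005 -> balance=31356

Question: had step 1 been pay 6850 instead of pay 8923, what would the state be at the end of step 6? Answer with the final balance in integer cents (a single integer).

33467

(re-executing from step 1 with the substitution; state before step 1: balance=83029)
1. pay 6850 -> balance=76477
2. pay 9518 -> balance=67234
3. pay 8959 -> balance=58517
4. pay 8983 -> balance=49744
5. pay 8599 -> balance=41324
6. pay 8005 -> balance=33467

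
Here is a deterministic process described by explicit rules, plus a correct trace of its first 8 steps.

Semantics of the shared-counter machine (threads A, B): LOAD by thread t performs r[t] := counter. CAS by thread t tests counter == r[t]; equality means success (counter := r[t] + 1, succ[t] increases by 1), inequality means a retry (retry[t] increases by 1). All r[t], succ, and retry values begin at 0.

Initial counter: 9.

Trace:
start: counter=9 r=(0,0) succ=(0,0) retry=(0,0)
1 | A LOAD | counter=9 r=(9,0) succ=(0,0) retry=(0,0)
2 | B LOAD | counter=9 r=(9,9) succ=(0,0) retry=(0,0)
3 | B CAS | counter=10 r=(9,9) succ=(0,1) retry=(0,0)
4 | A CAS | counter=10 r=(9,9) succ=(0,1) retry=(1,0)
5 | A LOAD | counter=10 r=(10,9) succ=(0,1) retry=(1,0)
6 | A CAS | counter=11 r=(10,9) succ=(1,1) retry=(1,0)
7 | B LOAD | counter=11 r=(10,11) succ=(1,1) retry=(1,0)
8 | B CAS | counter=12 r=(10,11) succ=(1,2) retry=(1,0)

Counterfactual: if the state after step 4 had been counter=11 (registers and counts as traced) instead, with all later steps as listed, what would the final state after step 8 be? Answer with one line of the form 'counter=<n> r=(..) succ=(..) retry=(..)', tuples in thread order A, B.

counter=13 r=(11,12) succ=(1,2) retry=(1,0)

state after step 4 := counter=11 r=(9,9) succ=(0,1) retry=(1,0)
5 | A LOAD | counter=11 r=(11,9) succ=(0,1) retry=(1,0)
6 | A CAS | counter=12 r=(11,9) succ=(1,1) retry=(1,0)
7 | B LOAD | counter=12 r=(11,12) succ=(1,1) retry=(1,0)
8 | B CAS | counter=13 r=(11,12) succ=(1,2) retry=(1,0)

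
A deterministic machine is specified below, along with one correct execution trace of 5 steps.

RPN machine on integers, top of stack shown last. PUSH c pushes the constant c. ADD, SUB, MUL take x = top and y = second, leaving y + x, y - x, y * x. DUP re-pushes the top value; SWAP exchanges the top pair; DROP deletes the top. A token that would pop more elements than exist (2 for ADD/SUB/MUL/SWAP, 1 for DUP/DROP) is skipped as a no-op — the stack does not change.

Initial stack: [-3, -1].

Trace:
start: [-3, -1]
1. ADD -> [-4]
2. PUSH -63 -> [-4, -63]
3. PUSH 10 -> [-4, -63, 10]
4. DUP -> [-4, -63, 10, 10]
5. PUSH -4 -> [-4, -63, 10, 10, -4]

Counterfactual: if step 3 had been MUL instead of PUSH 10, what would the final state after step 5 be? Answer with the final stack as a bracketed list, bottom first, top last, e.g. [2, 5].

(re-executing from step 3 with the substitution; state before step 3: [-4, -63])
3. MUL -> [252]
4. DUP -> [252, 252]
5. PUSH -4 -> [252, 252, -4]

[252, 252, -4]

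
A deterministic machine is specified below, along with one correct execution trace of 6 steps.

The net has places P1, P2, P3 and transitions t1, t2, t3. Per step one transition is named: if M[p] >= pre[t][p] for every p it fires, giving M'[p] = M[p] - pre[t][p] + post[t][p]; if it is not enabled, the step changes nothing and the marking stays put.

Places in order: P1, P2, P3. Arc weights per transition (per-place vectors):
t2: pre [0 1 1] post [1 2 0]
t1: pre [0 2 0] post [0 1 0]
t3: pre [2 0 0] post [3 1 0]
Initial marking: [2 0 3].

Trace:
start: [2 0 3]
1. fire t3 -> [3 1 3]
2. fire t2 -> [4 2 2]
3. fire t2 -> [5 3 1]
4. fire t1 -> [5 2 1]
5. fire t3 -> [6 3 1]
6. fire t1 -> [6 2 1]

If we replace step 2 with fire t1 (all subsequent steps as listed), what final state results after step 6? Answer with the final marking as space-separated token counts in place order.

(re-executing from step 2 with the substitution; state before step 2: [3 1 3])
2. fire t1 -> [3 1 3]
3. fire t2 -> [4 2 2]
4. fire t1 -> [4 1 2]
5. fire t3 -> [5 2 2]
6. fire t1 -> [5 1 2]

5 1 2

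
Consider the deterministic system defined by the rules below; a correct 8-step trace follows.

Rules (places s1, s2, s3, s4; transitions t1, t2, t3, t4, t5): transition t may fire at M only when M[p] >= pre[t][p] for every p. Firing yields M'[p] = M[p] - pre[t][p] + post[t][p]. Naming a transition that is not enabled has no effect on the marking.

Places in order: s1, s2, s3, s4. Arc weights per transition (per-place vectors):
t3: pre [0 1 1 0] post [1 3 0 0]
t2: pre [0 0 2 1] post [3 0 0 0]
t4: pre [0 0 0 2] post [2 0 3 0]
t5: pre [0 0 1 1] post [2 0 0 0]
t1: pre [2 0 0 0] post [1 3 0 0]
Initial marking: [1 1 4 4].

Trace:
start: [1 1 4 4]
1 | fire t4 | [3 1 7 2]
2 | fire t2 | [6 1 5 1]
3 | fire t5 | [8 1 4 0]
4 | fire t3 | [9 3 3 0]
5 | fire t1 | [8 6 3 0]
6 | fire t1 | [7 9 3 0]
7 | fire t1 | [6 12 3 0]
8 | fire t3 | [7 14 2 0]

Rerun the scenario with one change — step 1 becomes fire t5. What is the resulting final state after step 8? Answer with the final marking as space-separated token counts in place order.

5 10 0 1

(re-executing from step 1 with the substitution; state before step 1: [1 1 4 4])
1 | fire t5 | [3 1 3 3]
2 | fire t2 | [6 1 1 2]
3 | fire t5 | [8 1 0 1]
4 | fire t3 | [8 1 0 1]
5 | fire t1 | [7 4 0 1]
6 | fire t1 | [6 7 0 1]
7 | fire t1 | [5 10 0 1]
8 | fire t3 | [5 10 0 1]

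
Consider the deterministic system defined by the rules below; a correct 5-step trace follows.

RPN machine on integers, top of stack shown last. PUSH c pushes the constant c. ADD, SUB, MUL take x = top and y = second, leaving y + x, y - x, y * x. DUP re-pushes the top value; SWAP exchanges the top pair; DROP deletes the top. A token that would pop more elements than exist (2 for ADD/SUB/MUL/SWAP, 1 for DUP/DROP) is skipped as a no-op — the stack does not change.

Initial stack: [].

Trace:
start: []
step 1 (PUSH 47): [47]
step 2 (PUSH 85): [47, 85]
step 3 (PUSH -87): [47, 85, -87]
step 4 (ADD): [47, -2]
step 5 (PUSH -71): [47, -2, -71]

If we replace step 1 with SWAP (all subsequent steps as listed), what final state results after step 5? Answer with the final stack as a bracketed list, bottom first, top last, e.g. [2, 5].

(re-executing from step 1 with the substitution; state before step 1: [])
step 1 (SWAP): []
step 2 (PUSH 85): [85]
step 3 (PUSH -87): [85, -87]
step 4 (ADD): [-2]
step 5 (PUSH -71): [-2, -71]

[-2, -71]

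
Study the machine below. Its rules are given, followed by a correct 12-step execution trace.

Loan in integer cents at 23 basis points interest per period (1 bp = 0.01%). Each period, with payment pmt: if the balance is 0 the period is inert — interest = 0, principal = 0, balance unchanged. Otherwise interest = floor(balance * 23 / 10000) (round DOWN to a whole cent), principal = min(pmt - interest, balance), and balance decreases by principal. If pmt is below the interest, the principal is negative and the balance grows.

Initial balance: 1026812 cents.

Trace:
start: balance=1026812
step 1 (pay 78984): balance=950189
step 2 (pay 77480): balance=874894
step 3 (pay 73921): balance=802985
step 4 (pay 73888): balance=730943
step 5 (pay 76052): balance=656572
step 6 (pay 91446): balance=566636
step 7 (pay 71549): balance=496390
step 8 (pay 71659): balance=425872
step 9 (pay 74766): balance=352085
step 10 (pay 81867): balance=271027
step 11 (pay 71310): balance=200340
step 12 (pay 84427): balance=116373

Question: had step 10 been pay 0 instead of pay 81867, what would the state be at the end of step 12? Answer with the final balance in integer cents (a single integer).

(re-executing from step 10 with the substitution; state before step 10: balance=352085)
step 10 (pay 0): balance=352894
step 11 (pay 71310): balance=282395
step 12 (pay 84427): balance=198617

198617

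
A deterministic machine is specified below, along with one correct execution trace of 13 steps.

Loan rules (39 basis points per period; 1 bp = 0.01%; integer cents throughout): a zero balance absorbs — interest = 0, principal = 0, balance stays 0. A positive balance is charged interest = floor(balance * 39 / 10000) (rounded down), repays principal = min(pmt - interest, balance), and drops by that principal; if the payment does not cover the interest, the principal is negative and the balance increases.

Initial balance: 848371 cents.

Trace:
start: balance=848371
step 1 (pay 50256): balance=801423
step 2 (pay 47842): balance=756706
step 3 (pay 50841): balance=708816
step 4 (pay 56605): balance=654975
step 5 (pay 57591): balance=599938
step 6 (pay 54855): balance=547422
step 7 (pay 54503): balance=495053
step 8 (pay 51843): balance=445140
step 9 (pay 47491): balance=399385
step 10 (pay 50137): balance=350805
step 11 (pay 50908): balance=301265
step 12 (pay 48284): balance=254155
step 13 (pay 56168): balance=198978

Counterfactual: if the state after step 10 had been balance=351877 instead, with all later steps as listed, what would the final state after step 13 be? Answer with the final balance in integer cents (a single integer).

state after step 10 := balance=351877
step 11 (pay 50908): balance=302341
step 12 (pay 48284): balance=255236
step 13 (pay 56168): balance=200063

200063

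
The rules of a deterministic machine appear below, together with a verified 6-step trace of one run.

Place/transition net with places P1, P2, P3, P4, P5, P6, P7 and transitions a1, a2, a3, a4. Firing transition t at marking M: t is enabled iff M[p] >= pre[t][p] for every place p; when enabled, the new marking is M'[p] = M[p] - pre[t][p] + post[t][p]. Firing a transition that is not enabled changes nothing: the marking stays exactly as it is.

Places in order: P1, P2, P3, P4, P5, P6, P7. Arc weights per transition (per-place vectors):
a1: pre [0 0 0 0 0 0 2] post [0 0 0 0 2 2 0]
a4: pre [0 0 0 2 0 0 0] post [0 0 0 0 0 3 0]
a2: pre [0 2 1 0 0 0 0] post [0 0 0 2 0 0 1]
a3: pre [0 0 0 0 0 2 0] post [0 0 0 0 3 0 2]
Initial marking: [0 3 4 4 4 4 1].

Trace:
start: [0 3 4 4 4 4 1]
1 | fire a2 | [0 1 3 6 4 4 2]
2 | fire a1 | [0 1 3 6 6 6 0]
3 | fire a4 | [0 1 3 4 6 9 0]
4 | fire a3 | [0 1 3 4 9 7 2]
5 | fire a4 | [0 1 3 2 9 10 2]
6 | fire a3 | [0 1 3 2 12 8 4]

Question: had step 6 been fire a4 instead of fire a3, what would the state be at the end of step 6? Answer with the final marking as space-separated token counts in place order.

0 1 3 0 9 13 2

(re-executing from step 6 with the substitution; state before step 6: [0 1 3 2 9 10 2])
6 | fire a4 | [0 1 3 0 9 13 2]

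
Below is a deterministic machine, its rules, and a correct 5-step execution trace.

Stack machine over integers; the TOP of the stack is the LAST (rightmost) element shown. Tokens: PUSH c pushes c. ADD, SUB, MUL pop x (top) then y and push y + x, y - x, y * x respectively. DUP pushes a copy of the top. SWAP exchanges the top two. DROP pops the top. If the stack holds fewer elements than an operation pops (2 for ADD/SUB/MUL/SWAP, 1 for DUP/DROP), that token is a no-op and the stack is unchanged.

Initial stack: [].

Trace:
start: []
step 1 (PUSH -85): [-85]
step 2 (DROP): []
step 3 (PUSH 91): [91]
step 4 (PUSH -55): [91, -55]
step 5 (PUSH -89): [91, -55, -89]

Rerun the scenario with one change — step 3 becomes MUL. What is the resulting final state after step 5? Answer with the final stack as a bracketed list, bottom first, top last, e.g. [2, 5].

(re-executing from step 3 with the substitution; state before step 3: [])
step 3 (MUL): []
step 4 (PUSH -55): [-55]
step 5 (PUSH -89): [-55, -89]

[-55, -89]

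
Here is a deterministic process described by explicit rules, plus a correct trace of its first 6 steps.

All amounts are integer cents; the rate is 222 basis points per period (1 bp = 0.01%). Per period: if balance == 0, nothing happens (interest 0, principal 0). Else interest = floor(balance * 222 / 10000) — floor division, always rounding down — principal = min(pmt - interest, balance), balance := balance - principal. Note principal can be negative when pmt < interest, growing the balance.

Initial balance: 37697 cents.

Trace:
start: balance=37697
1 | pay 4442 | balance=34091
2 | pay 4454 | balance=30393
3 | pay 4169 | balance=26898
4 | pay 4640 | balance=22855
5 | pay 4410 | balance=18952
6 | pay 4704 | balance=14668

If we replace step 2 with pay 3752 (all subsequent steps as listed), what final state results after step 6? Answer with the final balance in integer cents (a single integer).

15435

(re-executing from step 2 with the substitution; state before step 2: balance=34091)
2 | pay 3752 | balance=31095
3 | pay 4169 | balance=27616
4 | pay 4640 | balance=23589
5 | pay 4410 | balance=19702
6 | pay 4704 | balance=15435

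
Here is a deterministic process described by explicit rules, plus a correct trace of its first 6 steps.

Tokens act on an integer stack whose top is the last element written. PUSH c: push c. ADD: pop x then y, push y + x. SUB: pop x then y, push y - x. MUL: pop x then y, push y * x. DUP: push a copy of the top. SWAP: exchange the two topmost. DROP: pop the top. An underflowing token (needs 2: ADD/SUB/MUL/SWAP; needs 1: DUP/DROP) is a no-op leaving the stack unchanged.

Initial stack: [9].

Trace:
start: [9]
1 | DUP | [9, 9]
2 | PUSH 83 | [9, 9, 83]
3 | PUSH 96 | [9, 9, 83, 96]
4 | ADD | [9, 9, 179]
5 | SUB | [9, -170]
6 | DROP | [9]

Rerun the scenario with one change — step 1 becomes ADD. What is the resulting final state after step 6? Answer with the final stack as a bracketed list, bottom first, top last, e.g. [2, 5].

[]

(re-executing from step 1 with the substitution; state before step 1: [9])
1 | ADD | [9]
2 | PUSH 83 | [9, 83]
3 | PUSH 96 | [9, 83, 96]
4 | ADD | [9, 179]
5 | SUB | [-170]
6 | DROP | []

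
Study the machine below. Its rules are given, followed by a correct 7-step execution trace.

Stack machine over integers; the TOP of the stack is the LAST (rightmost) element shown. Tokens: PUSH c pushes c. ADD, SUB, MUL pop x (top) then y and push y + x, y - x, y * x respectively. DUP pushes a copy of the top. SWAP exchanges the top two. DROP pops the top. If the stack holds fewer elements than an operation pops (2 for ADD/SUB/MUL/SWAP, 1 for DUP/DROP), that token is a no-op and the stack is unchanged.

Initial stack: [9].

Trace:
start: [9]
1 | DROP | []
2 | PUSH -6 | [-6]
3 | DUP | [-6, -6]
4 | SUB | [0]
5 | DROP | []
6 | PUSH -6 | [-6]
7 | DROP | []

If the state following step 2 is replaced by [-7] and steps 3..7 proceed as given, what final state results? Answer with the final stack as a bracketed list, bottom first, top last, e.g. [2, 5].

[]

state after step 2 := [-7]
3 | DUP | [-7, -7]
4 | SUB | [0]
5 | DROP | []
6 | PUSH -6 | [-6]
7 | DROP | []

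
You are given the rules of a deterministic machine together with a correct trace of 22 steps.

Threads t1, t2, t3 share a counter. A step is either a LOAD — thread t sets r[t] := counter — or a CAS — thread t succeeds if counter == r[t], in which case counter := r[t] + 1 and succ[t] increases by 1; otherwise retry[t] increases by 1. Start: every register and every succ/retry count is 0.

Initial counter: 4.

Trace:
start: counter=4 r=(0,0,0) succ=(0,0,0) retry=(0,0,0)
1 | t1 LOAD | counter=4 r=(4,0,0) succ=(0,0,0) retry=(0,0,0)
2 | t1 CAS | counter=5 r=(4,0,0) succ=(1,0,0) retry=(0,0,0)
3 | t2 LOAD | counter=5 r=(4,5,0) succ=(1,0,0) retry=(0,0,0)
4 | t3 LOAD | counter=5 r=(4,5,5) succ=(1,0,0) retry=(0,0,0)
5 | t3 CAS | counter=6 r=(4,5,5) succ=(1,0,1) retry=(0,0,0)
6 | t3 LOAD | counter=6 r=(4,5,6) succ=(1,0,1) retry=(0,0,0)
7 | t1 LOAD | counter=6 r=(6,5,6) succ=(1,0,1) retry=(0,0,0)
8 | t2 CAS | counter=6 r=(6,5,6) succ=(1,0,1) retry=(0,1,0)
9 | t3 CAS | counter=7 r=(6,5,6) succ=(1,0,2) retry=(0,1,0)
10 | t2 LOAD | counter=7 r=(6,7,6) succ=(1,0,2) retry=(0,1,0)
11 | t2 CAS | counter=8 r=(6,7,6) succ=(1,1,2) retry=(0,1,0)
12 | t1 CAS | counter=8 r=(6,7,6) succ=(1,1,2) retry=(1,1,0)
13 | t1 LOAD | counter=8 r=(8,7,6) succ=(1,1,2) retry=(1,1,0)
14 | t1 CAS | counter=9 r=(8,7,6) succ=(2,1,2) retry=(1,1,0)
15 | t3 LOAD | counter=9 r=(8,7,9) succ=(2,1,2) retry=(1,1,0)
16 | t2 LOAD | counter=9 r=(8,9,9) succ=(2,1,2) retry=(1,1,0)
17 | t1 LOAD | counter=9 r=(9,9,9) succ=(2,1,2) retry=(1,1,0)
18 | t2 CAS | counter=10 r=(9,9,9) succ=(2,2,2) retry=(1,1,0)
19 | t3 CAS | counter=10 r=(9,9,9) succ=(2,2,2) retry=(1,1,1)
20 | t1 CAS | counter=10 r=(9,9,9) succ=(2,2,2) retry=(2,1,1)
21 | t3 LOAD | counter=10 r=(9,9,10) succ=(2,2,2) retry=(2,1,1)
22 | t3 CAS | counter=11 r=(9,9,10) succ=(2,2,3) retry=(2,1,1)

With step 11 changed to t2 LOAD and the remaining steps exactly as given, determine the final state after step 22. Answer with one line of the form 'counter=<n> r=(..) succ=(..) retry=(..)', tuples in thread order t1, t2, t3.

(re-executing from step 11 with the substitution; state before step 11: counter=7 r=(6,7,6) succ=(1,0,2) retry=(0,1,0))
11 | t2 LOAD | counter=7 r=(6,7,6) succ=(1,0,2) retry=(0,1,0)
12 | t1 CAS | counter=7 r=(6,7,6) succ=(1,0,2) retry=(1,1,0)
13 | t1 LOAD | counter=7 r=(7,7,6) succ=(1,0,2) retry=(1,1,0)
14 | t1 CAS | counter=8 r=(7,7,6) succ=(2,0,2) retry=(1,1,0)
15 | t3 LOAD | counter=8 r=(7,7,8) succ=(2,0,2) retry=(1,1,0)
16 | t2 LOAD | counter=8 r=(7,8,8) succ=(2,0,2) retry=(1,1,0)
17 | t1 LOAD | counter=8 r=(8,8,8) succ=(2,0,2) retry=(1,1,0)
18 | t2 CAS | counter=9 r=(8,8,8) succ=(2,1,2) retry=(1,1,0)
19 | t3 CAS | counter=9 r=(8,8,8) succ=(2,1,2) retry=(1,1,1)
20 | t1 CAS | counter=9 r=(8,8,8) succ=(2,1,2) retry=(2,1,1)
21 | t3 LOAD | counter=9 r=(8,8,9) succ=(2,1,2) retry=(2,1,1)
22 | t3 CAS | counter=10 r=(8,8,9) succ=(2,1,3) retry=(2,1,1)

counter=10 r=(8,8,9) succ=(2,1,3) retry=(2,1,1)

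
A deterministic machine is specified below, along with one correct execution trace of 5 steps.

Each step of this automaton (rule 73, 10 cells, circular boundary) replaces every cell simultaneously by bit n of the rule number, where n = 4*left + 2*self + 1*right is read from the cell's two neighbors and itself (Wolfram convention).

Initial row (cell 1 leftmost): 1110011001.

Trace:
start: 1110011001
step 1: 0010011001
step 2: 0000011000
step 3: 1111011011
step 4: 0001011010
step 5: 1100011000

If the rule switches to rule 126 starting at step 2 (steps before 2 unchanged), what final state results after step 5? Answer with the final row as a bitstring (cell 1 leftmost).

0000000000

(re-executing steps 2..5 under rule 126; state before step 2: 0010011001)
step 2: 1111111111
step 3: 0000000000
step 4: 0000000000
step 5: 0000000000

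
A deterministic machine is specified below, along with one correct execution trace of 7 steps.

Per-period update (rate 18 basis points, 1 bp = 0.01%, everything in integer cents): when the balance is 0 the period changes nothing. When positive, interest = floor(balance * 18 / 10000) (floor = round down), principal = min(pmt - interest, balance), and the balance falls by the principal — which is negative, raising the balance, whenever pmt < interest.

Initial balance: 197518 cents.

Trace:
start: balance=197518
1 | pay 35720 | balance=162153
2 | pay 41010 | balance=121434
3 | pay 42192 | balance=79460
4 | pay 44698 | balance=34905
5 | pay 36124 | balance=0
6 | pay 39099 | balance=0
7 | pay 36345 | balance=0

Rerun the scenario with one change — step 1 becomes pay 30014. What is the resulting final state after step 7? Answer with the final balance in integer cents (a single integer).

(re-executing from step 1 with the substitution; state before step 1: balance=197518)
1 | pay 30014 | balance=167859
2 | pay 41010 | balance=127151
3 | pay 42192 | balance=85187
4 | pay 44698 | balance=40642
5 | pay 36124 | balance=4591
6 | pay 39099 | balance=0
7 | pay 36345 | balance=0

0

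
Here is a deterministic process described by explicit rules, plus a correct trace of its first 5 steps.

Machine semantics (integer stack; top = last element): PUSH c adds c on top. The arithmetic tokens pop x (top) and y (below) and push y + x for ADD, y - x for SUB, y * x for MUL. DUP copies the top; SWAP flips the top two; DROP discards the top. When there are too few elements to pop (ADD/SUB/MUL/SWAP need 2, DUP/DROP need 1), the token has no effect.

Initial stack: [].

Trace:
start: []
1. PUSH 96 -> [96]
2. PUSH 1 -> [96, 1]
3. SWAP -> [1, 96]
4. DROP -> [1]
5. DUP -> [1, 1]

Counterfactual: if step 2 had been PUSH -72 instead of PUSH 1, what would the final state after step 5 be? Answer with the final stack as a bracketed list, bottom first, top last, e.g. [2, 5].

(re-executing from step 2 with the substitution; state before step 2: [96])
2. PUSH -72 -> [96, -72]
3. SWAP -> [-72, 96]
4. DROP -> [-72]
5. DUP -> [-72, -72]

[-72, -72]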